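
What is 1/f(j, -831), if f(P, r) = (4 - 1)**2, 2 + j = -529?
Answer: 1/9 ≈ 0.11111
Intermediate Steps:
j = -531 (j = -2 - 529 = -531)
f(P, r) = 9 (f(P, r) = 3**2 = 9)
1/f(j, -831) = 1/9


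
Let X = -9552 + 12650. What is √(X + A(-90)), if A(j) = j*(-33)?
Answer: 2*√1517 ≈ 77.897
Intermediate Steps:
X = 3098
A(j) = -33*j
√(X + A(-90)) = √(3098 - 33*(-90)) = √(3098 + 2970) = √6068 = 2*√1517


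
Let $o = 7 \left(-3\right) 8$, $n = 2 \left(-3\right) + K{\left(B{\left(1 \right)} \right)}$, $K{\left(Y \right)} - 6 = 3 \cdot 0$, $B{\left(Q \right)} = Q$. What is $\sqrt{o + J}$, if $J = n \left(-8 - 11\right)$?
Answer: $2 i \sqrt{42} \approx 12.961 i$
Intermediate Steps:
$K{\left(Y \right)} = 6$ ($K{\left(Y \right)} = 6 + 3 \cdot 0 = 6 + 0 = 6$)
$n = 0$ ($n = 2 \left(-3\right) + 6 = -6 + 6 = 0$)
$o = -168$ ($o = \left(-21\right) 8 = -168$)
$J = 0$ ($J = 0 \left(-8 - 11\right) = 0 \left(-19\right) = 0$)
$\sqrt{o + J} = \sqrt{-168 + 0} = \sqrt{-168} = 2 i \sqrt{42}$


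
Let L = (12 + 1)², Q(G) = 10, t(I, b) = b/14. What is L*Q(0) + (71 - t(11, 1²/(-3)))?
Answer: 73963/42 ≈ 1761.0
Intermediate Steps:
t(I, b) = b/14 (t(I, b) = b*(1/14) = b/14)
L = 169 (L = 13² = 169)
L*Q(0) + (71 - t(11, 1²/(-3))) = 169*10 + (71 - 1²/(-3)/14) = 1690 + (71 - 1*(-⅓)/14) = 1690 + (71 - (-1)/(14*3)) = 1690 + (71 - 1*(-1/42)) = 1690 + (71 + 1/42) = 1690 + 2983/42 = 73963/42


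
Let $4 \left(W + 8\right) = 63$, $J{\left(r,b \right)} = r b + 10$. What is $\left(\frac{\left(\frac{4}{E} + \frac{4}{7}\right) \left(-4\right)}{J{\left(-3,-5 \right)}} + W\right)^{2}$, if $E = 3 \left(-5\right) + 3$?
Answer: $\frac{10491121}{176400} \approx 59.473$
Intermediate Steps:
$J{\left(r,b \right)} = 10 + b r$ ($J{\left(r,b \right)} = b r + 10 = 10 + b r$)
$W = \frac{31}{4}$ ($W = -8 + \frac{1}{4} \cdot 63 = -8 + \frac{63}{4} = \frac{31}{4} \approx 7.75$)
$E = -12$ ($E = -15 + 3 = -12$)
$\left(\frac{\left(\frac{4}{E} + \frac{4}{7}\right) \left(-4\right)}{J{\left(-3,-5 \right)}} + W\right)^{2} = \left(\frac{\left(\frac{4}{-12} + \frac{4}{7}\right) \left(-4\right)}{10 - -15} + \frac{31}{4}\right)^{2} = \left(\frac{\left(4 \left(- \frac{1}{12}\right) + 4 \cdot \frac{1}{7}\right) \left(-4\right)}{10 + 15} + \frac{31}{4}\right)^{2} = \left(\frac{\left(- \frac{1}{3} + \frac{4}{7}\right) \left(-4\right)}{25} + \frac{31}{4}\right)^{2} = \left(\frac{5}{21} \left(-4\right) \frac{1}{25} + \frac{31}{4}\right)^{2} = \left(\left(- \frac{20}{21}\right) \frac{1}{25} + \frac{31}{4}\right)^{2} = \left(- \frac{4}{105} + \frac{31}{4}\right)^{2} = \left(\frac{3239}{420}\right)^{2} = \frac{10491121}{176400}$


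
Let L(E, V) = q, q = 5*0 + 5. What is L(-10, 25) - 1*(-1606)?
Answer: 1611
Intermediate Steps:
q = 5 (q = 0 + 5 = 5)
L(E, V) = 5
L(-10, 25) - 1*(-1606) = 5 - 1*(-1606) = 5 + 1606 = 1611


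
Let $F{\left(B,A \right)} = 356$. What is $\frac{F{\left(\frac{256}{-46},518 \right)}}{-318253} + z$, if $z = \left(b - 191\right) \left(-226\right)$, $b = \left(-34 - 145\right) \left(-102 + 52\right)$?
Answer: $- \frac{629992634458}{318253} \approx -1.9795 \cdot 10^{6}$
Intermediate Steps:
$b = 8950$ ($b = \left(-179\right) \left(-50\right) = 8950$)
$z = -1979534$ ($z = \left(8950 - 191\right) \left(-226\right) = 8759 \left(-226\right) = -1979534$)
$\frac{F{\left(\frac{256}{-46},518 \right)}}{-318253} + z = \frac{356}{-318253} - 1979534 = 356 \left(- \frac{1}{318253}\right) - 1979534 = - \frac{356}{318253} - 1979534 = - \frac{629992634458}{318253}$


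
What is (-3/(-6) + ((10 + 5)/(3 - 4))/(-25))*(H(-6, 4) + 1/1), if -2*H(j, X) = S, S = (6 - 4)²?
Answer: -11/10 ≈ -1.1000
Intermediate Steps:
S = 4 (S = 2² = 4)
H(j, X) = -2 (H(j, X) = -½*4 = -2)
(-3/(-6) + ((10 + 5)/(3 - 4))/(-25))*(H(-6, 4) + 1/1) = (-3/(-6) + ((10 + 5)/(3 - 4))/(-25))*(-2 + 1/1) = (-3*(-⅙) + (15/(-1))*(-1/25))*(-2 + 1) = (½ + (15*(-1))*(-1/25))*(-1) = (½ - 15*(-1/25))*(-1) = (½ + ⅗)*(-1) = (11/10)*(-1) = -11/10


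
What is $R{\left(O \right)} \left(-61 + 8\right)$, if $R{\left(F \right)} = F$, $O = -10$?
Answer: $530$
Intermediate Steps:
$R{\left(O \right)} \left(-61 + 8\right) = - 10 \left(-61 + 8\right) = \left(-10\right) \left(-53\right) = 530$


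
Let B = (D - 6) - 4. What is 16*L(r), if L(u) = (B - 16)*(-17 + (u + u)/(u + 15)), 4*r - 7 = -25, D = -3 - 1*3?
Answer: 64000/7 ≈ 9142.9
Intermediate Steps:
D = -6 (D = -3 - 3 = -6)
r = -9/2 (r = 7/4 + (¼)*(-25) = 7/4 - 25/4 = -9/2 ≈ -4.5000)
B = -16 (B = (-6 - 6) - 4 = -12 - 4 = -16)
L(u) = 544 - 64*u/(15 + u) (L(u) = (-16 - 16)*(-17 + (u + u)/(u + 15)) = -32*(-17 + (2*u)/(15 + u)) = -32*(-17 + 2*u/(15 + u)) = 544 - 64*u/(15 + u))
16*L(r) = 16*(480*(17 - 9/2)/(15 - 9/2)) = 16*(480*(25/2)/(21/2)) = 16*(480*(2/21)*(25/2)) = 16*(4000/7) = 64000/7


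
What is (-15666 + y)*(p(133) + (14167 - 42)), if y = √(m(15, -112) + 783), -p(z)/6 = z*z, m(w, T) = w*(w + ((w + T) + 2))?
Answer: 1441412994 - 92009*I*√417 ≈ 1.4414e+9 - 1.8789e+6*I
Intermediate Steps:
m(w, T) = w*(2 + T + 2*w) (m(w, T) = w*(w + ((T + w) + 2)) = w*(w + (2 + T + w)) = w*(2 + T + 2*w))
p(z) = -6*z² (p(z) = -6*z*z = -6*z²)
y = I*√417 (y = √(15*(2 - 112 + 2*15) + 783) = √(15*(2 - 112 + 30) + 783) = √(15*(-80) + 783) = √(-1200 + 783) = √(-417) = I*√417 ≈ 20.421*I)
(-15666 + y)*(p(133) + (14167 - 42)) = (-15666 + I*√417)*(-6*133² + (14167 - 42)) = (-15666 + I*√417)*(-6*17689 + 14125) = (-15666 + I*√417)*(-106134 + 14125) = (-15666 + I*√417)*(-92009) = 1441412994 - 92009*I*√417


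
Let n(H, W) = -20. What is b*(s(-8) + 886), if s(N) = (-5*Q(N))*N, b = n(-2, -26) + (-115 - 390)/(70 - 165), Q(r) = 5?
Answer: -302994/19 ≈ -15947.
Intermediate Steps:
b = -279/19 (b = -20 + (-115 - 390)/(70 - 165) = -20 - 505/(-95) = -20 - 505*(-1/95) = -20 + 101/19 = -279/19 ≈ -14.684)
s(N) = -25*N (s(N) = (-5*5)*N = -25*N)
b*(s(-8) + 886) = -279*(-25*(-8) + 886)/19 = -279*(200 + 886)/19 = -279/19*1086 = -302994/19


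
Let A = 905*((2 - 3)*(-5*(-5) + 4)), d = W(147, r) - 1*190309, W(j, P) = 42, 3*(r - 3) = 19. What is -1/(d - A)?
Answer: 1/164022 ≈ 6.0967e-6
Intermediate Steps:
r = 28/3 (r = 3 + (⅓)*19 = 3 + 19/3 = 28/3 ≈ 9.3333)
d = -190267 (d = 42 - 1*190309 = 42 - 190309 = -190267)
A = -26245 (A = 905*(-(25 + 4)) = 905*(-1*29) = 905*(-29) = -26245)
-1/(d - A) = -1/(-190267 - 1*(-26245)) = -1/(-190267 + 26245) = -1/(-164022) = -1*(-1/164022) = 1/164022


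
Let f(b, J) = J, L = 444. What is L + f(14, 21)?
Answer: 465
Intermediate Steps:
L + f(14, 21) = 444 + 21 = 465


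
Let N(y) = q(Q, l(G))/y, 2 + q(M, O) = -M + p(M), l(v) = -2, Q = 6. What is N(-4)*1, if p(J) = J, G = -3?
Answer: ½ ≈ 0.50000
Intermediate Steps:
q(M, O) = -2 (q(M, O) = -2 + (-M + M) = -2 + 0 = -2)
N(y) = -2/y
N(-4)*1 = -2/(-4)*1 = -2*(-¼)*1 = (½)*1 = ½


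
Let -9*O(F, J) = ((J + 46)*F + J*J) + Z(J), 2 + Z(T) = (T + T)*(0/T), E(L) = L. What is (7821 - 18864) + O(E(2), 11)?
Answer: -99620/9 ≈ -11069.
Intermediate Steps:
Z(T) = -2 (Z(T) = -2 + (T + T)*(0/T) = -2 + (2*T)*0 = -2 + 0 = -2)
O(F, J) = 2/9 - J²/9 - F*(46 + J)/9 (O(F, J) = -(((J + 46)*F + J*J) - 2)/9 = -(((46 + J)*F + J²) - 2)/9 = -((F*(46 + J) + J²) - 2)/9 = -((J² + F*(46 + J)) - 2)/9 = -(-2 + J² + F*(46 + J))/9 = 2/9 - J²/9 - F*(46 + J)/9)
(7821 - 18864) + O(E(2), 11) = (7821 - 18864) + (2/9 - 46/9*2 - ⅑*11² - ⅑*2*11) = -11043 + (2/9 - 92/9 - ⅑*121 - 22/9) = -11043 + (2/9 - 92/9 - 121/9 - 22/9) = -11043 - 233/9 = -99620/9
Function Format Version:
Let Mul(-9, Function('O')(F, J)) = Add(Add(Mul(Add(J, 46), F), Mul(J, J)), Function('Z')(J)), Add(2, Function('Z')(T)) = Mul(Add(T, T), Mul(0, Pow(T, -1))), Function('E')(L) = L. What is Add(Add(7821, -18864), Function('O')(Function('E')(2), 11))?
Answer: Rational(-99620, 9) ≈ -11069.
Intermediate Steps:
Function('Z')(T) = -2 (Function('Z')(T) = Add(-2, Mul(Add(T, T), Mul(0, Pow(T, -1)))) = Add(-2, Mul(Mul(2, T), 0)) = Add(-2, 0) = -2)
Function('O')(F, J) = Add(Rational(2, 9), Mul(Rational(-1, 9), Pow(J, 2)), Mul(Rational(-1, 9), F, Add(46, J))) (Function('O')(F, J) = Mul(Rational(-1, 9), Add(Add(Mul(Add(J, 46), F), Mul(J, J)), -2)) = Mul(Rational(-1, 9), Add(Add(Mul(Add(46, J), F), Pow(J, 2)), -2)) = Mul(Rational(-1, 9), Add(Add(Mul(F, Add(46, J)), Pow(J, 2)), -2)) = Mul(Rational(-1, 9), Add(Add(Pow(J, 2), Mul(F, Add(46, J))), -2)) = Mul(Rational(-1, 9), Add(-2, Pow(J, 2), Mul(F, Add(46, J)))) = Add(Rational(2, 9), Mul(Rational(-1, 9), Pow(J, 2)), Mul(Rational(-1, 9), F, Add(46, J))))
Add(Add(7821, -18864), Function('O')(Function('E')(2), 11)) = Add(Add(7821, -18864), Add(Rational(2, 9), Mul(Rational(-46, 9), 2), Mul(Rational(-1, 9), Pow(11, 2)), Mul(Rational(-1, 9), 2, 11))) = Add(-11043, Add(Rational(2, 9), Rational(-92, 9), Mul(Rational(-1, 9), 121), Rational(-22, 9))) = Add(-11043, Add(Rational(2, 9), Rational(-92, 9), Rational(-121, 9), Rational(-22, 9))) = Add(-11043, Rational(-233, 9)) = Rational(-99620, 9)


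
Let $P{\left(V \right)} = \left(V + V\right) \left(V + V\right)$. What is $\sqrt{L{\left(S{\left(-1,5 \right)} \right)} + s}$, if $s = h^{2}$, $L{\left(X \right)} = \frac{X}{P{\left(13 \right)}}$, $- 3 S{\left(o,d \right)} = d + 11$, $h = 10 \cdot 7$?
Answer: $\frac{2 \sqrt{1863222}}{39} \approx 70.0$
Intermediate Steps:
$h = 70$
$P{\left(V \right)} = 4 V^{2}$ ($P{\left(V \right)} = 2 V 2 V = 4 V^{2}$)
$S{\left(o,d \right)} = - \frac{11}{3} - \frac{d}{3}$ ($S{\left(o,d \right)} = - \frac{d + 11}{3} = - \frac{11 + d}{3} = - \frac{11}{3} - \frac{d}{3}$)
$L{\left(X \right)} = \frac{X}{676}$ ($L{\left(X \right)} = \frac{X}{4 \cdot 13^{2}} = \frac{X}{4 \cdot 169} = \frac{X}{676}$)
$s = 4900$ ($s = 70^{2} = 4900$)
$\sqrt{L{\left(S{\left(-1,5 \right)} \right)} + s} = \sqrt{\frac{- \frac{11}{3} - \frac{5}{3}}{676} + 4900} = \sqrt{\frac{1}{676} \left(- \frac{16}{3}\right) + 4900} = \sqrt{- \frac{4}{507} + 4900} = \sqrt{\frac{2484296}{507}} = \frac{2 \sqrt{1863222}}{39}$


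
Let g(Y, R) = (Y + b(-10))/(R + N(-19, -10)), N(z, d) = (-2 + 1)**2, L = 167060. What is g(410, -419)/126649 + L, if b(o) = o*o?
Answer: 4422018225205/26469641 ≈ 1.6706e+5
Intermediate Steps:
b(o) = o**2
N(z, d) = 1 (N(z, d) = (-1)**2 = 1)
g(Y, R) = (100 + Y)/(1 + R) (g(Y, R) = (Y + (-10)**2)/(R + 1) = (Y + 100)/(1 + R) = (100 + Y)/(1 + R))
g(410, -419)/126649 + L = ((100 + 410)/(1 - 419))/126649 + 167060 = (510/(-418))*(1/126649) + 167060 = -1/418*510*(1/126649) + 167060 = -255/209*1/126649 + 167060 = -255/26469641 + 167060 = 4422018225205/26469641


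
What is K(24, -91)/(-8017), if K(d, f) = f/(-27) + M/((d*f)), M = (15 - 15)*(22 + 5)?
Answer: -91/216459 ≈ -0.00042040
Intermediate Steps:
M = 0 (M = 0*27 = 0)
K(d, f) = -f/27 (K(d, f) = f/(-27) + 0/((d*f)) = f*(-1/27) + 0*(1/(d*f)) = -f/27 + 0 = -f/27)
K(24, -91)/(-8017) = -1/27*(-91)/(-8017) = (91/27)*(-1/8017) = -91/216459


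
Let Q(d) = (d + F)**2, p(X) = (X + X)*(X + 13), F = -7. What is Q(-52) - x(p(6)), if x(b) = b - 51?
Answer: 3304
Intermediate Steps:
p(X) = 2*X*(13 + X) (p(X) = (2*X)*(13 + X) = 2*X*(13 + X))
Q(d) = (-7 + d)**2 (Q(d) = (d - 7)**2 = (-7 + d)**2)
x(b) = -51 + b
Q(-52) - x(p(6)) = (-7 - 52)**2 - (-51 + 2*6*(13 + 6)) = (-59)**2 - (-51 + 2*6*19) = 3481 - (-51 + 228) = 3481 - 1*177 = 3481 - 177 = 3304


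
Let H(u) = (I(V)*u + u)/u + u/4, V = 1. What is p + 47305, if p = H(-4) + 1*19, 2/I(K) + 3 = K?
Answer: 47323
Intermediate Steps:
I(K) = 2/(-3 + K)
H(u) = u/4 (H(u) = ((2/(-3 + 1))*u + u)/u + u/4 = ((2/(-2))*u + u)/u + u*(¼) = ((2*(-½))*u + u)/u + u/4 = (-u + u)/u + u/4 = 0/u + u/4 = 0 + u/4 = u/4)
p = 18 (p = (¼)*(-4) + 1*19 = -1 + 19 = 18)
p + 47305 = 18 + 47305 = 47323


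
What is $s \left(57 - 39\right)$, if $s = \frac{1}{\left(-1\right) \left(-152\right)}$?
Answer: $\frac{9}{76} \approx 0.11842$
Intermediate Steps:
$s = \frac{1}{152} \approx 0.0065789$
$s \left(57 - 39\right) = \frac{57 - 39}{152} = \frac{1}{152} \cdot 18 = \frac{9}{76}$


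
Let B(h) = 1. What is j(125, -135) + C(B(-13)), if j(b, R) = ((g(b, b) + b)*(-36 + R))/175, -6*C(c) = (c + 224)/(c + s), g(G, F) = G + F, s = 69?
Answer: -10275/28 ≈ -366.96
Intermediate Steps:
g(G, F) = F + G
C(c) = -(224 + c)/(6*(69 + c)) (C(c) = -(c + 224)/(6*(c + 69)) = -(224 + c)/(6*(69 + c)))
j(b, R) = 3*b*(-36 + R)/175 (j(b, R) = (((b + b) + b)*(-36 + R))/175 = ((2*b + b)*(-36 + R))*(1/175) = ((3*b)*(-36 + R))*(1/175) = (3*b*(-36 + R))*(1/175) = 3*b*(-36 + R)/175)
j(125, -135) + C(B(-13)) = (3/175)*125*(-36 - 135) + (-224 - 1*1)/(6*(69 + 1)) = (3/175)*125*(-171) + (⅙)*(-224 - 1)/70 = -2565/7 + (⅙)*(1/70)*(-225) = -2565/7 - 15/28 = -10275/28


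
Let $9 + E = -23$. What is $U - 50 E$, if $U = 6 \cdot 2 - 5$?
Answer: $1607$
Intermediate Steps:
$E = -32$ ($E = -9 - 23 = -32$)
$U = 7$ ($U = 12 - 5 = 7$)
$U - 50 E = 7 - -1600 = 7 + 1600 = 1607$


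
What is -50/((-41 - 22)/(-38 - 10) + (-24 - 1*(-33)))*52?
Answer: -8320/33 ≈ -252.12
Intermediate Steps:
-50/((-41 - 22)/(-38 - 10) + (-24 - 1*(-33)))*52 = -50/(-63/(-48) + (-24 + 33))*52 = -50/(-63*(-1/48) + 9)*52 = -50/(21/16 + 9)*52 = -50/165/16*52 = -50*16/165*52 = -160/33*52 = -8320/33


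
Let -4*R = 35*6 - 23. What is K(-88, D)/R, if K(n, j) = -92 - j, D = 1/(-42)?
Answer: 7726/3927 ≈ 1.9674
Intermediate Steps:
D = -1/42 ≈ -0.023810
R = -187/4 (R = -(35*6 - 23)/4 = -(210 - 23)/4 = -1/4*187 = -187/4 ≈ -46.750)
K(-88, D)/R = (-92 - 1*(-1/42))/(-187/4) = (-92 + 1/42)*(-4/187) = -3863/42*(-4/187) = 7726/3927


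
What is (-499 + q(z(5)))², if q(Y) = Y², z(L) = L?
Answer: 224676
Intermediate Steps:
(-499 + q(z(5)))² = (-499 + 5²)² = (-499 + 25)² = (-474)² = 224676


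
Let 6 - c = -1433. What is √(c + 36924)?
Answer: 13*√227 ≈ 195.86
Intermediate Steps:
c = 1439 (c = 6 - 1*(-1433) = 6 + 1433 = 1439)
√(c + 36924) = √(1439 + 36924) = √38363 = 13*√227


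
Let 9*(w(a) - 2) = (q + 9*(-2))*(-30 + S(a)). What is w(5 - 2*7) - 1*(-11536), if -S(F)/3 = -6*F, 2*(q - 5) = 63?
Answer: 33430/3 ≈ 11143.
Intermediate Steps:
q = 73/2 (q = 5 + (½)*63 = 5 + 63/2 = 73/2 ≈ 36.500)
S(F) = 18*F (S(F) = -(-18)*F = 18*F)
w(a) = -179/3 + 37*a (w(a) = 2 + ((73/2 + 9*(-2))*(-30 + 18*a))/9 = 2 + ((73/2 - 18)*(-30 + 18*a))/9 = 2 + (37*(-30 + 18*a)/2)/9 = 2 + (-555 + 333*a)/9 = 2 + (-185/3 + 37*a) = -179/3 + 37*a)
w(5 - 2*7) - 1*(-11536) = (-179/3 + 37*(5 - 2*7)) - 1*(-11536) = (-179/3 + 37*(5 - 14)) + 11536 = (-179/3 + 37*(-9)) + 11536 = (-179/3 - 333) + 11536 = -1178/3 + 11536 = 33430/3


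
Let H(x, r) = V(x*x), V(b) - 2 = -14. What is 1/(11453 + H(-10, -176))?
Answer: 1/11441 ≈ 8.7405e-5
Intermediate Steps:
V(b) = -12 (V(b) = 2 - 14 = -12)
H(x, r) = -12
1/(11453 + H(-10, -176)) = 1/(11453 - 12) = 1/11441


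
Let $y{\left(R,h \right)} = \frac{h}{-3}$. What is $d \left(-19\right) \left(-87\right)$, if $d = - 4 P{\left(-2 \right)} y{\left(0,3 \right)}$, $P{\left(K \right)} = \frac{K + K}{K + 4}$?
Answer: $-13224$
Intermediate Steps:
$P{\left(K \right)} = \frac{2 K}{4 + K}$
$y{\left(R,h \right)} = - \frac{h}{3}$ ($y{\left(R,h \right)} = h \left(- \frac{1}{3}\right) = - \frac{h}{3}$)
$d = -8$ ($d = - 4 \cdot 2 \left(-2\right) \frac{1}{4 - 2} \left(\left(- \frac{1}{3}\right) 3\right) = - 4 \cdot 2 \left(-2\right) \frac{1}{2} \left(-1\right) = \left(-4\right) \left(-2\right) \left(-1\right) = 8 \left(-1\right) = -8$)
$d \left(-19\right) \left(-87\right) = \left(-8\right) \left(-19\right) \left(-87\right) = 152 \left(-87\right) = -13224$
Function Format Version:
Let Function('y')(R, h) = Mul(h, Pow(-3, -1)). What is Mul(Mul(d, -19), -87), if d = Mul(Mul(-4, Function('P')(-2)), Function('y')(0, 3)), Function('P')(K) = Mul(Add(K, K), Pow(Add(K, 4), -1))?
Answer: -13224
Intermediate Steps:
Function('P')(K) = Mul(2, K, Pow(Add(4, K), -1)) (Function('P')(K) = Mul(Mul(2, K), Pow(Add(4, K), -1)) = Mul(2, K, Pow(Add(4, K), -1)))
Function('y')(R, h) = Mul(Rational(-1, 3), h) (Function('y')(R, h) = Mul(h, Rational(-1, 3)) = Mul(Rational(-1, 3), h))
d = -8 (d = Mul(Mul(-4, Mul(2, -2, Pow(Add(4, -2), -1))), Mul(Rational(-1, 3), 3)) = Mul(Mul(-4, Mul(2, -2, Pow(2, -1))), -1) = Mul(Mul(-4, Mul(2, -2, Rational(1, 2))), -1) = Mul(Mul(-4, -2), -1) = Mul(8, -1) = -8)
Mul(Mul(d, -19), -87) = Mul(Mul(-8, -19), -87) = Mul(152, -87) = -13224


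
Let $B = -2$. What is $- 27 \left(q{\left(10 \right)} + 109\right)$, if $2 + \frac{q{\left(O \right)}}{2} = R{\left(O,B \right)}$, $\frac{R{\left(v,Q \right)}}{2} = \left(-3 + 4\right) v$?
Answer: $-3915$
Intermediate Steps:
$R{\left(v,Q \right)} = 2 v$ ($R{\left(v,Q \right)} = 2 \left(-3 + 4\right) v = 2 \cdot 1 v = 2 v$)
$q{\left(O \right)} = -4 + 4 O$ ($q{\left(O \right)} = -4 + 2 \cdot 2 O = -4 + 4 O$)
$- 27 \left(q{\left(10 \right)} + 109\right) = - 27 \left(\left(-4 + 4 \cdot 10\right) + 109\right) = - 27 \left(\left(-4 + 40\right) + 109\right) = - 27 \left(36 + 109\right) = \left(-27\right) 145 = -3915$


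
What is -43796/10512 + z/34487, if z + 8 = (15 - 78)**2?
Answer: -367188655/90631836 ≈ -4.0514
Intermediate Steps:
z = 3961 (z = -8 + (15 - 78)**2 = -8 + (-63)**2 = -8 + 3969 = 3961)
-43796/10512 + z/34487 = -43796/10512 + 3961/34487 = -43796*1/10512 + 3961*(1/34487) = -10949/2628 + 3961/34487 = -367188655/90631836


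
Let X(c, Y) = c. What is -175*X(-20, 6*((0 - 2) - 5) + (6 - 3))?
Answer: 3500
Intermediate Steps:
-175*X(-20, 6*((0 - 2) - 5) + (6 - 3)) = -175*(-20) = 3500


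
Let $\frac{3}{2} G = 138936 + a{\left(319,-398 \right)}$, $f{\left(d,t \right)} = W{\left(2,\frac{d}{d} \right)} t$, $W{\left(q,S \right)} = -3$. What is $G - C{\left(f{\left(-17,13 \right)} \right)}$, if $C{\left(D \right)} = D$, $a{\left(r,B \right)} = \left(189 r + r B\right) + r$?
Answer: $\frac{145285}{3} \approx 48428.0$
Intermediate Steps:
$a{\left(r,B \right)} = 190 r + B r$ ($a{\left(r,B \right)} = \left(189 r + B r\right) + r = 190 r + B r$)
$f{\left(d,t \right)} = - 3 t$
$G = \frac{145168}{3}$ ($G = \frac{2 \left(138936 + 319 \left(190 - 398\right)\right)}{3} = \frac{2 \left(138936 + 319 \left(-208\right)\right)}{3} = \frac{2 \left(138936 - 66352\right)}{3} = \frac{2}{3} \cdot 72584 = \frac{145168}{3} \approx 48389.0$)
$G - C{\left(f{\left(-17,13 \right)} \right)} = \frac{145168}{3} - \left(-3\right) 13 = \frac{145168}{3} - -39 = \frac{145168}{3} + 39 = \frac{145285}{3}$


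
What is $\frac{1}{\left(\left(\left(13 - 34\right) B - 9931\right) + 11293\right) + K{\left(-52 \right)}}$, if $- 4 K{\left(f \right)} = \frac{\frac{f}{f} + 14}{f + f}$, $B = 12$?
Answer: $\frac{416}{461775} \approx 0.00090087$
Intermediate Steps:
$K{\left(f \right)} = - \frac{15}{8 f}$ ($K{\left(f \right)} = - \frac{\left(\frac{f}{f} + 14\right) \frac{1}{f + f}}{4} = - \frac{\left(1 + 14\right) \frac{1}{2 f}}{4} = - \frac{15 \frac{1}{2 f}}{4} = - \frac{\frac{15}{2} \frac{1}{f}}{4} = - \frac{15}{8 f}$)
$\frac{1}{\left(\left(\left(13 - 34\right) B - 9931\right) + 11293\right) + K{\left(-52 \right)}} = \frac{1}{\left(\left(\left(13 - 34\right) 12 - 9931\right) + 11293\right) - \frac{15}{8 \left(-52\right)}} = \frac{1}{\left(\left(\left(-21\right) 12 - 9931\right) + 11293\right) - - \frac{15}{416}} = \frac{1}{\left(\left(-252 - 9931\right) + 11293\right) + \frac{15}{416}} = \frac{1}{\left(-10183 + 11293\right) + \frac{15}{416}} = \frac{1}{1110 + \frac{15}{416}} = \frac{1}{\frac{461775}{416}} = \frac{416}{461775}$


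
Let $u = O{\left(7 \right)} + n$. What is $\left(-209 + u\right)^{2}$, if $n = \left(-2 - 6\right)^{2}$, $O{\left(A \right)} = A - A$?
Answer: $21025$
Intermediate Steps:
$O{\left(A \right)} = 0$
$n = 64$ ($n = \left(-8\right)^{2} = 64$)
$u = 64$ ($u = 0 + 64 = 64$)
$\left(-209 + u\right)^{2} = \left(-209 + 64\right)^{2} = \left(-145\right)^{2} = 21025$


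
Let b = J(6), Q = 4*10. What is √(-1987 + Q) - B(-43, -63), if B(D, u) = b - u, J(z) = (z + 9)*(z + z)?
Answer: -243 + I*√1947 ≈ -243.0 + 44.125*I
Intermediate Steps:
Q = 40
J(z) = 2*z*(9 + z) (J(z) = (9 + z)*(2*z) = 2*z*(9 + z))
b = 180 (b = 2*6*(9 + 6) = 2*6*15 = 180)
B(D, u) = 180 - u
√(-1987 + Q) - B(-43, -63) = √(-1987 + 40) - (180 - 1*(-63)) = √(-1947) - (180 + 63) = I*√1947 - 1*243 = I*√1947 - 243 = -243 + I*√1947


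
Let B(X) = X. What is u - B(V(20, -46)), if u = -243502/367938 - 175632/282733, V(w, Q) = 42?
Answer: -2251326374525/52014107277 ≈ -43.283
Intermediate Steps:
u = -66733868891/52014107277 (u = -243502*1/367938 - 175632*1/282733 = -121751/183969 - 175632/282733 = -66733868891/52014107277 ≈ -1.2830)
u - B(V(20, -46)) = -66733868891/52014107277 - 1*42 = -66733868891/52014107277 - 42 = -2251326374525/52014107277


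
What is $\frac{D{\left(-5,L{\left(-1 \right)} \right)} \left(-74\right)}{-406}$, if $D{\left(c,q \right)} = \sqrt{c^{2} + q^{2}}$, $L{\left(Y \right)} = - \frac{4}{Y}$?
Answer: $\frac{37 \sqrt{41}}{203} \approx 1.1671$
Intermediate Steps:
$\frac{D{\left(-5,L{\left(-1 \right)} \right)} \left(-74\right)}{-406} = \frac{\sqrt{\left(-5\right)^{2} + \left(- \frac{4}{-1}\right)^{2}} \left(-74\right)}{-406} = \sqrt{25 + \left(\left(-4\right) \left(-1\right)\right)^{2}} \left(-74\right) \left(- \frac{1}{406}\right) = \sqrt{25 + 4^{2}} \left(-74\right) \left(- \frac{1}{406}\right) = \sqrt{25 + 16} \left(-74\right) \left(- \frac{1}{406}\right) = \sqrt{41} \left(-74\right) \left(- \frac{1}{406}\right) = - 74 \sqrt{41} \left(- \frac{1}{406}\right) = \frac{37 \sqrt{41}}{203}$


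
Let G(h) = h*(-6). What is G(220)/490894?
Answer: -660/245447 ≈ -0.0026890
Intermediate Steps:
G(h) = -6*h
G(220)/490894 = -6*220/490894 = -1320*1/490894 = -660/245447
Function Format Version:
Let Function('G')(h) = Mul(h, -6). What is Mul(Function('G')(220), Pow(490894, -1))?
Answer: Rational(-660, 245447) ≈ -0.0026890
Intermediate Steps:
Function('G')(h) = Mul(-6, h)
Mul(Function('G')(220), Pow(490894, -1)) = Mul(Mul(-6, 220), Pow(490894, -1)) = Mul(-1320, Rational(1, 490894)) = Rational(-660, 245447)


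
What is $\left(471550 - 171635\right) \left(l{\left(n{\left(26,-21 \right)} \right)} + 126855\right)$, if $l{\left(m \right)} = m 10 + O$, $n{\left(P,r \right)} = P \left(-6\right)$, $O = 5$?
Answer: $37579349500$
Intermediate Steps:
$n{\left(P,r \right)} = - 6 P$
$l{\left(m \right)} = 5 + 10 m$ ($l{\left(m \right)} = m 10 + 5 = 10 m + 5 = 5 + 10 m$)
$\left(471550 - 171635\right) \left(l{\left(n{\left(26,-21 \right)} \right)} + 126855\right) = \left(471550 - 171635\right) \left(\left(5 + 10 \left(\left(-6\right) 26\right)\right) + 126855\right) = 299915 \left(\left(5 + 10 \left(-156\right)\right) + 126855\right) = 299915 \left(\left(5 - 1560\right) + 126855\right) = 299915 \left(-1555 + 126855\right) = 299915 \cdot 125300 = 37579349500$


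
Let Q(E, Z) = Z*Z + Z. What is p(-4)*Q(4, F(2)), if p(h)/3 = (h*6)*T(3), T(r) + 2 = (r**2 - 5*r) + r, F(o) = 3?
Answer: 4320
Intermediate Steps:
T(r) = -2 + r**2 - 4*r (T(r) = -2 + ((r**2 - 5*r) + r) = -2 + (r**2 - 4*r) = -2 + r**2 - 4*r)
Q(E, Z) = Z + Z**2 (Q(E, Z) = Z**2 + Z = Z + Z**2)
p(h) = -90*h (p(h) = 3*((h*6)*(-2 + 3**2 - 4*3)) = 3*((6*h)*(-2 + 9 - 12)) = 3*((6*h)*(-5)) = 3*(-30*h) = -90*h)
p(-4)*Q(4, F(2)) = (-90*(-4))*(3*(1 + 3)) = 360*(3*4) = 360*12 = 4320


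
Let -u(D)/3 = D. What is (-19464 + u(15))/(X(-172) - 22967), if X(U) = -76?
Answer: 6503/7681 ≈ 0.84663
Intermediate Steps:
u(D) = -3*D
(-19464 + u(15))/(X(-172) - 22967) = (-19464 - 3*15)/(-76 - 22967) = (-19464 - 45)/(-23043) = -19509*(-1/23043) = 6503/7681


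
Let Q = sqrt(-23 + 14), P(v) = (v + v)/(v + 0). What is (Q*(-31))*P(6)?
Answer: -186*I ≈ -186.0*I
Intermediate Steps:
P(v) = 2 (P(v) = (2*v)/v = 2)
Q = 3*I (Q = sqrt(-9) = 3*I ≈ 3.0*I)
(Q*(-31))*P(6) = ((3*I)*(-31))*2 = -93*I*2 = -186*I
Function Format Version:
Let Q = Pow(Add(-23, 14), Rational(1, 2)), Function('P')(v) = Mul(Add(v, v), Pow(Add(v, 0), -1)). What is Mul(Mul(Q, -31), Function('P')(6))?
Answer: Mul(-186, I) ≈ Mul(-186.00, I)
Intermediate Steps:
Function('P')(v) = 2 (Function('P')(v) = Mul(Mul(2, v), Pow(v, -1)) = 2)
Q = Mul(3, I) (Q = Pow(-9, Rational(1, 2)) = Mul(3, I) ≈ Mul(3.0000, I))
Mul(Mul(Q, -31), Function('P')(6)) = Mul(Mul(Mul(3, I), -31), 2) = Mul(Mul(-93, I), 2) = Mul(-186, I)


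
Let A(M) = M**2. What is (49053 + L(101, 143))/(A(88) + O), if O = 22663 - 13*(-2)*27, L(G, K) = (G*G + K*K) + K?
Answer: 6142/2393 ≈ 2.5667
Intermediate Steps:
L(G, K) = K + G**2 + K**2 (L(G, K) = (G**2 + K**2) + K = K + G**2 + K**2)
O = 23365 (O = 22663 - (-26)*27 = 22663 - 1*(-702) = 22663 + 702 = 23365)
(49053 + L(101, 143))/(A(88) + O) = (49053 + (143 + 101**2 + 143**2))/(88**2 + 23365) = (49053 + (143 + 10201 + 20449))/(7744 + 23365) = (49053 + 30793)/31109 = 79846*(1/31109) = 6142/2393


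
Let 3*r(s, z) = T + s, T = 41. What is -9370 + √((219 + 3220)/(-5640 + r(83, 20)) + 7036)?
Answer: -9370 + √1374461101/442 ≈ -9286.1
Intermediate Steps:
r(s, z) = 41/3 + s/3 (r(s, z) = (41 + s)/3 = 41/3 + s/3)
-9370 + √((219 + 3220)/(-5640 + r(83, 20)) + 7036) = -9370 + √((219 + 3220)/(-5640 + (41/3 + (⅓)*83)) + 7036) = -9370 + √(3439/(-5640 + (41/3 + 83/3)) + 7036) = -9370 + √(3439/(-5640 + 124/3) + 7036) = -9370 + √(3439/(-16796/3) + 7036) = -9370 + √(3439*(-3/16796) + 7036) = -9370 + √(-543/884 + 7036) = -9370 + √(6219281/884) = -9370 + √1374461101/442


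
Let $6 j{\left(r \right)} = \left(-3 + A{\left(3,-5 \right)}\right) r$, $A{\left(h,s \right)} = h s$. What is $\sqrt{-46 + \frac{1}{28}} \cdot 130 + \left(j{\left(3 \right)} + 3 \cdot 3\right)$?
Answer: $\frac{195 i \sqrt{1001}}{7} \approx 881.36 i$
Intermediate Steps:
$j{\left(r \right)} = - 3 r$ ($j{\left(r \right)} = \frac{\left(-3 + 3 \left(-5\right)\right) r}{6} = \frac{\left(-3 - 15\right) r}{6} = \frac{\left(-18\right) r}{6} = - 3 r$)
$\sqrt{-46 + \frac{1}{28}} \cdot 130 + \left(j{\left(3 \right)} + 3 \cdot 3\right) = \sqrt{-46 + \frac{1}{28}} \cdot 130 + \left(\left(-3\right) 3 + 3 \cdot 3\right) = \sqrt{-46 + \frac{1}{28}} \cdot 130 + \left(-9 + 9\right) = \sqrt{- \frac{1287}{28}} \cdot 130 + 0 = \frac{3 i \sqrt{1001}}{14} \cdot 130 + 0 = \frac{195 i \sqrt{1001}}{7} + 0 = \frac{195 i \sqrt{1001}}{7}$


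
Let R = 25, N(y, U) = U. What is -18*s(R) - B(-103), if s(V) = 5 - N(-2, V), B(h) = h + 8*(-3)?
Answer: 487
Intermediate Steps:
B(h) = -24 + h (B(h) = h - 24 = -24 + h)
s(V) = 5 - V
-18*s(R) - B(-103) = -18*(5 - 1*25) - (-24 - 103) = -18*(5 - 25) - 1*(-127) = -18*(-20) + 127 = 360 + 127 = 487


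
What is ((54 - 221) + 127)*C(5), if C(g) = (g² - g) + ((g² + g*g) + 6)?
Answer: -3040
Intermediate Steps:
C(g) = 6 - g + 3*g² (C(g) = (g² - g) + ((g² + g²) + 6) = (g² - g) + (2*g² + 6) = (g² - g) + (6 + 2*g²) = 6 - g + 3*g²)
((54 - 221) + 127)*C(5) = ((54 - 221) + 127)*(6 - 1*5 + 3*5²) = (-167 + 127)*(6 - 5 + 3*25) = -40*(6 - 5 + 75) = -40*76 = -3040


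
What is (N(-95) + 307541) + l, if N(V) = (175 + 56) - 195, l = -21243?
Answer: 286334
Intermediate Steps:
N(V) = 36 (N(V) = 231 - 195 = 36)
(N(-95) + 307541) + l = (36 + 307541) - 21243 = 307577 - 21243 = 286334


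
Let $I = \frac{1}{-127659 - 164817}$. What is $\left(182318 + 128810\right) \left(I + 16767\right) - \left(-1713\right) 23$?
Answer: $\frac{381441537883643}{73119} \approx 5.2167 \cdot 10^{9}$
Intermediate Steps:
$I = - \frac{1}{292476}$ ($I = \frac{1}{-292476} = - \frac{1}{292476} \approx -3.4191 \cdot 10^{-6}$)
$\left(182318 + 128810\right) \left(I + 16767\right) - \left(-1713\right) 23 = \left(182318 + 128810\right) \left(- \frac{1}{292476} + 16767\right) - \left(-1713\right) 23 = 311128 \cdot \frac{4903945091}{292476} - -39399 = \frac{381438657068162}{73119} + 39399 = \frac{381441537883643}{73119}$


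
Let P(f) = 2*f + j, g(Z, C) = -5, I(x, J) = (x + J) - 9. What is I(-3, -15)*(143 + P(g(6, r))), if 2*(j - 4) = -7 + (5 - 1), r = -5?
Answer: -7317/2 ≈ -3658.5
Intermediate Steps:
I(x, J) = -9 + J + x (I(x, J) = (J + x) - 9 = -9 + J + x)
j = 5/2 (j = 4 + (-7 + (5 - 1))/2 = 4 + (-7 + 4)/2 = 4 + (½)*(-3) = 4 - 3/2 = 5/2 ≈ 2.5000)
P(f) = 5/2 + 2*f (P(f) = 2*f + 5/2 = 5/2 + 2*f)
I(-3, -15)*(143 + P(g(6, r))) = (-9 - 15 - 3)*(143 + (5/2 + 2*(-5))) = -27*(143 + (5/2 - 10)) = -27*(143 - 15/2) = -27*271/2 = -7317/2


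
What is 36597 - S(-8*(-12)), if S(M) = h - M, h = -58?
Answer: 36751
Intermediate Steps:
S(M) = -58 - M
36597 - S(-8*(-12)) = 36597 - (-58 - (-8)*(-12)) = 36597 - (-58 - 1*96) = 36597 - (-58 - 96) = 36597 - 1*(-154) = 36597 + 154 = 36751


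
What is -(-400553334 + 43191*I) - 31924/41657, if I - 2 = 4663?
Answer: 8292547275659/41657 ≈ 1.9907e+8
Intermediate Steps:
I = 4665 (I = 2 + 4663 = 4665)
-(-400553334 + 43191*I) - 31924/41657 = -43191/(1/(4665 - 9274)) - 31924/41657 = -43191/(1/(-4609)) - 31924*1/41657 = -43191/(-1/4609) - 31924/41657 = -43191*(-4609) - 31924/41657 = 199067319 - 31924/41657 = 8292547275659/41657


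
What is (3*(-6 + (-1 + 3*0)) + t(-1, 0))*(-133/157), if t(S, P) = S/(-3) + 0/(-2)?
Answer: 8246/471 ≈ 17.507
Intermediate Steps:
t(S, P) = -S/3 (t(S, P) = S*(-⅓) + 0*(-½) = -S/3 + 0 = -S/3)
(3*(-6 + (-1 + 3*0)) + t(-1, 0))*(-133/157) = (3*(-6 + (-1 + 3*0)) - ⅓*(-1))*(-133/157) = (3*(-6 + (-1 + 0)) + ⅓)*(-133*1/157) = (3*(-6 - 1) + ⅓)*(-133/157) = (3*(-7) + ⅓)*(-133/157) = (-21 + ⅓)*(-133/157) = -62/3*(-133/157) = 8246/471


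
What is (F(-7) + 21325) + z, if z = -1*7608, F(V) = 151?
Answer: 13868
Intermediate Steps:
z = -7608
(F(-7) + 21325) + z = (151 + 21325) - 7608 = 21476 - 7608 = 13868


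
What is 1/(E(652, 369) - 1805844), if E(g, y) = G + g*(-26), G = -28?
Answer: -1/1822824 ≈ -5.4860e-7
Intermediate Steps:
E(g, y) = -28 - 26*g (E(g, y) = -28 + g*(-26) = -28 - 26*g)
1/(E(652, 369) - 1805844) = 1/((-28 - 26*652) - 1805844) = 1/((-28 - 16952) - 1805844) = 1/(-16980 - 1805844) = 1/(-1822824) = -1/1822824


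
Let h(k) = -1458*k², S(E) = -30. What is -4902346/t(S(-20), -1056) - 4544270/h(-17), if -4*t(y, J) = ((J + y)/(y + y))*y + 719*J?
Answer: -5239521901/348751413 ≈ -15.024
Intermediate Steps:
t(y, J) = -1439*J/8 - y/8 (t(y, J) = -(((J + y)/(y + y))*y + 719*J)/4 = -(((J + y)/((2*y)))*y + 719*J)/4 = -(((J + y)*(1/(2*y)))*y + 719*J)/4 = -(((J + y)/(2*y))*y + 719*J)/4 = -((J/2 + y/2) + 719*J)/4 = -(y/2 + 1439*J/2)/4 = -1439*J/8 - y/8)
-4902346/t(S(-20), -1056) - 4544270/h(-17) = -4902346/(-1439/8*(-1056) - ⅛*(-30)) - 4544270/((-1458*(-17)²)) = -4902346/(189948 + 15/4) - 4544270/((-1458*289)) = -4902346/759807/4 - 4544270/(-421362) = -4902346*4/759807 - 4544270*(-1/421362) = -19609384/759807 + 133655/12393 = -5239521901/348751413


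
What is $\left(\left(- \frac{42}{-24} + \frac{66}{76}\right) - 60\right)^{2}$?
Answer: $\frac{19018321}{5776} \approx 3292.6$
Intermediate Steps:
$\left(\left(- \frac{42}{-24} + \frac{66}{76}\right) - 60\right)^{2} = \left(\left(\left(-42\right) \left(- \frac{1}{24}\right) + 66 \cdot \frac{1}{76}\right) - 60\right)^{2} = \left(\left(\frac{7}{4} + \frac{33}{38}\right) - 60\right)^{2} = \left(\frac{199}{76} - 60\right)^{2} = \left(- \frac{4361}{76}\right)^{2} = \frac{19018321}{5776}$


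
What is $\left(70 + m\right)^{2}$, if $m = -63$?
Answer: $49$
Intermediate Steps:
$\left(70 + m\right)^{2} = \left(70 - 63\right)^{2} = 7^{2} = 49$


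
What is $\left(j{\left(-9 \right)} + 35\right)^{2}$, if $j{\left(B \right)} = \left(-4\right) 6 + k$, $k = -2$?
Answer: $81$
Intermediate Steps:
$j{\left(B \right)} = -26$ ($j{\left(B \right)} = \left(-4\right) 6 - 2 = -24 - 2 = -26$)
$\left(j{\left(-9 \right)} + 35\right)^{2} = \left(-26 + 35\right)^{2} = 9^{2} = 81$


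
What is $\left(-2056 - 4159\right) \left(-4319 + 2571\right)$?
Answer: $10863820$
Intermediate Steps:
$\left(-2056 - 4159\right) \left(-4319 + 2571\right) = \left(-6215\right) \left(-1748\right) = 10863820$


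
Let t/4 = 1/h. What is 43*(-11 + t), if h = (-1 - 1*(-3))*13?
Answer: -6063/13 ≈ -466.38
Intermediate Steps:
h = 26 (h = (-1 + 3)*13 = 2*13 = 26)
t = 2/13 (t = 4/26 = 4*(1/26) = 2/13 ≈ 0.15385)
43*(-11 + t) = 43*(-11 + 2/13) = 43*(-141/13) = -6063/13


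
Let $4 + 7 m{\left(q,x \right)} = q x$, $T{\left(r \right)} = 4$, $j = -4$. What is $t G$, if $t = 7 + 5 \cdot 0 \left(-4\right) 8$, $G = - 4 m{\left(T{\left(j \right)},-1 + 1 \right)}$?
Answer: $16$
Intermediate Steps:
$m{\left(q,x \right)} = - \frac{4}{7} + \frac{q x}{7}$
$G = \frac{16}{7}$ ($G = - 4 \left(- \frac{4}{7} + \frac{1}{7} \cdot 4 \left(-1 + 1\right)\right) = - 4 \left(- \frac{4}{7} + \frac{1}{7} \cdot 4 \cdot 0\right) = - 4 \left(- \frac{4}{7} + 0\right) = \left(-4\right) \left(- \frac{4}{7}\right) = \frac{16}{7} \approx 2.2857$)
$t = 7$ ($t = 7 + 0 \left(-4\right) 8 = 7 + 0 \cdot 8 = 7 + 0 = 7$)
$t G = 7 \cdot \frac{16}{7} = 16$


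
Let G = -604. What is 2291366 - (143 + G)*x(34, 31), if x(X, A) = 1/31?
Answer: 71032807/31 ≈ 2.2914e+6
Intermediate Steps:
x(X, A) = 1/31
2291366 - (143 + G)*x(34, 31) = 2291366 - (143 - 604)/31 = 2291366 - (-461)/31 = 2291366 - 1*(-461/31) = 2291366 + 461/31 = 71032807/31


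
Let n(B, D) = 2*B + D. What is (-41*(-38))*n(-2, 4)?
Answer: 0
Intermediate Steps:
n(B, D) = D + 2*B
(-41*(-38))*n(-2, 4) = (-41*(-38))*(4 + 2*(-2)) = 1558*(4 - 4) = 1558*0 = 0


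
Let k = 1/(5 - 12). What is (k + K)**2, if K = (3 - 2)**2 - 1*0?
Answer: 36/49 ≈ 0.73469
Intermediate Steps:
K = 1 (K = 1**2 + 0 = 1 + 0 = 1)
k = -1/7 (k = 1/(-7) = -1/7 ≈ -0.14286)
(k + K)**2 = (-1/7 + 1)**2 = (6/7)**2 = 36/49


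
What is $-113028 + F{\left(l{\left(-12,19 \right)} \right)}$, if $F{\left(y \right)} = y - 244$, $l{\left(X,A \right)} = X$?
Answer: $-113284$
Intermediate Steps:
$F{\left(y \right)} = -244 + y$ ($F{\left(y \right)} = y - 244 = -244 + y$)
$-113028 + F{\left(l{\left(-12,19 \right)} \right)} = -113028 - 256 = -113284$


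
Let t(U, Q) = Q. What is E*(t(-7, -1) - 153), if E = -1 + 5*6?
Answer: -4466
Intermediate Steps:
E = 29 (E = -1 + 30 = 29)
E*(t(-7, -1) - 153) = 29*(-1 - 153) = 29*(-154) = -4466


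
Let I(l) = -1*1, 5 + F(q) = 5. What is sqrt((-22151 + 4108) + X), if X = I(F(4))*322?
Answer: I*sqrt(18365) ≈ 135.52*I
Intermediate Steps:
F(q) = 0 (F(q) = -5 + 5 = 0)
I(l) = -1
X = -322 (X = -1*322 = -322)
sqrt((-22151 + 4108) + X) = sqrt((-22151 + 4108) - 322) = sqrt(-18043 - 322) = sqrt(-18365) = I*sqrt(18365)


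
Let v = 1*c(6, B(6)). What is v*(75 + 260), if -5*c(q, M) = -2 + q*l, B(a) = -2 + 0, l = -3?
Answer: 1340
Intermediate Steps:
B(a) = -2
c(q, M) = 2/5 + 3*q/5 (c(q, M) = -(-2 + q*(-3))/5 = -(-2 - 3*q)/5 = 2/5 + 3*q/5)
v = 4 (v = 1*(2/5 + (3/5)*6) = 1*(2/5 + 18/5) = 1*4 = 4)
v*(75 + 260) = 4*(75 + 260) = 4*335 = 1340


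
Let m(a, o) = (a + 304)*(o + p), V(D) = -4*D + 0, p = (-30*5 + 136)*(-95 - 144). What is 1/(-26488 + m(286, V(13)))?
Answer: 1/1916972 ≈ 5.2166e-7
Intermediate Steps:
p = 3346 (p = (-150 + 136)*(-239) = -14*(-239) = 3346)
V(D) = -4*D
m(a, o) = (304 + a)*(3346 + o) (m(a, o) = (a + 304)*(o + 3346) = (304 + a)*(3346 + o))
1/(-26488 + m(286, V(13))) = 1/(-26488 + (1017184 + 304*(-4*13) + 3346*286 + 286*(-4*13))) = 1/(-26488 + (1017184 + 304*(-52) + 956956 + 286*(-52))) = 1/(-26488 + (1017184 - 15808 + 956956 - 14872)) = 1/(-26488 + 1943460) = 1/1916972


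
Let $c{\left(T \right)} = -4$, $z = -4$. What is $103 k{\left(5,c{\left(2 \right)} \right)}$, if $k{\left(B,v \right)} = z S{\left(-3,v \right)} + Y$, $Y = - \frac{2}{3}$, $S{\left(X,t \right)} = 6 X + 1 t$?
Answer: $\frac{26986}{3} \approx 8995.3$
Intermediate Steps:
$S{\left(X,t \right)} = t + 6 X$ ($S{\left(X,t \right)} = 6 X + t = t + 6 X$)
$Y = - \frac{2}{3}$ ($Y = \left(-2\right) \frac{1}{3} = - \frac{2}{3} \approx -0.66667$)
$k{\left(B,v \right)} = \frac{214}{3} - 4 v$ ($k{\left(B,v \right)} = - 4 \left(v + 6 \left(-3\right)\right) - \frac{2}{3} = - 4 \left(v - 18\right) - \frac{2}{3} = - 4 \left(-18 + v\right) - \frac{2}{3} = \left(72 - 4 v\right) - \frac{2}{3} = \frac{214}{3} - 4 v$)
$103 k{\left(5,c{\left(2 \right)} \right)} = 103 \left(\frac{214}{3} - -16\right) = 103 \left(\frac{214}{3} + 16\right) = 103 \cdot \frac{262}{3} = \frac{26986}{3}$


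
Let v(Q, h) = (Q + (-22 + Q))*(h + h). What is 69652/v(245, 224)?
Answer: 17413/52416 ≈ 0.33221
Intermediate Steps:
v(Q, h) = 2*h*(-22 + 2*Q) (v(Q, h) = (-22 + 2*Q)*(2*h) = 2*h*(-22 + 2*Q))
69652/v(245, 224) = 69652/((4*224*(-11 + 245))) = 69652/((4*224*234)) = 69652/209664 = 69652*(1/209664) = 17413/52416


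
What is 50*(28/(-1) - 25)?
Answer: -2650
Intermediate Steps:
50*(28/(-1) - 25) = 50*(28*(-1) - 25) = 50*(-28 - 25) = 50*(-53) = -2650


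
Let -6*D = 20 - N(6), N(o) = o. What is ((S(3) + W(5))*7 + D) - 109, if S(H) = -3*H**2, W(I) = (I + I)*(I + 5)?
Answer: 1199/3 ≈ 399.67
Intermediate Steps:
W(I) = 2*I*(5 + I) (W(I) = (2*I)*(5 + I) = 2*I*(5 + I))
D = -7/3 (D = -(20 - 1*6)/6 = -(20 - 6)/6 = -1/6*14 = -7/3 ≈ -2.3333)
((S(3) + W(5))*7 + D) - 109 = ((-3*3**2 + 2*5*(5 + 5))*7 - 7/3) - 109 = ((-3*9 + 2*5*10)*7 - 7/3) - 109 = ((-27 + 100)*7 - 7/3) - 109 = (73*7 - 7/3) - 109 = (511 - 7/3) - 109 = 1526/3 - 109 = 1199/3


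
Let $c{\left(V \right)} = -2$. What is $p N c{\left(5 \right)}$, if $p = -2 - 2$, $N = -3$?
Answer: $-24$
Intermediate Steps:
$p = -4$ ($p = -2 - 2 = -4$)
$p N c{\left(5 \right)} = \left(-4\right) \left(-3\right) \left(-2\right) = 12 \left(-2\right) = -24$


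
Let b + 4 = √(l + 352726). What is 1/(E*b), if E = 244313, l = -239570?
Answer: 1/6910393205 + √28289/13820786410 ≈ 1.2314e-8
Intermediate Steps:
b = -4 + 2*√28289 (b = -4 + √(-239570 + 352726) = -4 + √113156 = -4 + 2*√28289 ≈ 332.39)
1/(E*b) = 1/(244313*(-4 + 2*√28289))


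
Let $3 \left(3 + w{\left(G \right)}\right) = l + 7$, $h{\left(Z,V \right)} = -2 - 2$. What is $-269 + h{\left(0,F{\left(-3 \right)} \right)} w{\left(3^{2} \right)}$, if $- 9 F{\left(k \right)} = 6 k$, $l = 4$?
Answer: $- \frac{815}{3} \approx -271.67$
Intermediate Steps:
$F{\left(k \right)} = - \frac{2 k}{3}$ ($F{\left(k \right)} = - \frac{6 k}{9} = - \frac{2 k}{3}$)
$h{\left(Z,V \right)} = -4$
$w{\left(G \right)} = \frac{2}{3}$ ($w{\left(G \right)} = -3 + \frac{4 + 7}{3} = -3 + \frac{1}{3} \cdot 11 = -3 + \frac{11}{3} = \frac{2}{3}$)
$-269 + h{\left(0,F{\left(-3 \right)} \right)} w{\left(3^{2} \right)} = -269 - \frac{8}{3} = - \frac{815}{3}$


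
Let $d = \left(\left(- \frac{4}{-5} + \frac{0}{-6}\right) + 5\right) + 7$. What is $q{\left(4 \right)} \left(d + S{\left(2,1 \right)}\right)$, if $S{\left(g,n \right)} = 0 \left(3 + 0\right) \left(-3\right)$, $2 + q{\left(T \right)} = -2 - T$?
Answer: $- \frac{512}{5} \approx -102.4$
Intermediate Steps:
$d = \frac{64}{5}$ ($d = \left(\left(\left(-4\right) \left(- \frac{1}{5}\right) + 0 \left(- \frac{1}{6}\right)\right) + 5\right) + 7 = \left(\left(\frac{4}{5} + 0\right) + 5\right) + 7 = \left(\frac{4}{5} + 5\right) + 7 = \frac{29}{5} + 7 = \frac{64}{5} \approx 12.8$)
$q{\left(T \right)} = -4 - T$ ($q{\left(T \right)} = -2 - \left(2 + T\right) = -4 - T$)
$S{\left(g,n \right)} = 0$ ($S{\left(g,n \right)} = 0 \cdot 3 \left(-3\right) = 0 \left(-3\right) = 0$)
$q{\left(4 \right)} \left(d + S{\left(2,1 \right)}\right) = \left(-4 - 4\right) \left(\frac{64}{5} + 0\right) = \left(-4 - 4\right) \frac{64}{5} = \left(-8\right) \frac{64}{5} = - \frac{512}{5}$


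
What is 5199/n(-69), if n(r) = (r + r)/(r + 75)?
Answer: -5199/23 ≈ -226.04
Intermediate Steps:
n(r) = 2*r/(75 + r) (n(r) = (2*r)/(75 + r) = 2*r/(75 + r))
5199/n(-69) = 5199/((2*(-69)/(75 - 69))) = 5199/((2*(-69)/6)) = 5199/((2*(-69)*(⅙))) = 5199/(-23) = 5199*(-1/23) = -5199/23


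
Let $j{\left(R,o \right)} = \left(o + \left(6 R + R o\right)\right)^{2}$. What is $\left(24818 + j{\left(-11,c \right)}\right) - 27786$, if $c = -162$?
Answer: $2411948$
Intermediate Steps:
$j{\left(R,o \right)} = \left(o + 6 R + R o\right)^{2}$
$\left(24818 + j{\left(-11,c \right)}\right) - 27786 = \left(24818 + \left(-162 + 6 \left(-11\right) - -1782\right)^{2}\right) - 27786 = \left(24818 + \left(-162 - 66 + 1782\right)^{2}\right) - 27786 = \left(24818 + 1554^{2}\right) - 27786 = \left(24818 + 2414916\right) - 27786 = 2439734 - 27786 = 2411948$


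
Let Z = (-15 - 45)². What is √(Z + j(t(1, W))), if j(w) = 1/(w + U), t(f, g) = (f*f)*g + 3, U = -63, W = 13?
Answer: √7952353/47 ≈ 60.000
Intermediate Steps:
t(f, g) = 3 + g*f² (t(f, g) = f²*g + 3 = g*f² + 3 = 3 + g*f²)
Z = 3600 (Z = (-60)² = 3600)
j(w) = 1/(-63 + w) (j(w) = 1/(w - 63) = 1/(-63 + w))
√(Z + j(t(1, W))) = √(3600 + 1/(-63 + (3 + 13*1²))) = √(3600 + 1/(-63 + (3 + 13*1))) = √(3600 + 1/(-63 + (3 + 13))) = √(3600 + 1/(-63 + 16)) = √(3600 + 1/(-47)) = √(3600 - 1/47) = √(169199/47) = √7952353/47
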